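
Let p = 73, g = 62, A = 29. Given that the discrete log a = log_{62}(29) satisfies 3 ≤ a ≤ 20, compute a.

Compute 62^3 mod 73 = 56, then multiply by 62 repeatedly:
  62^3=56  62^4=41  62^5=60  62^6=70  62^7=33
  62^8=2  62^9=51  62^10=23  62^11=39  62^12=9
  62^13=47  62^14=67  62^15=66  62^16=4  62^17=29
Found 29 at exponent 17.

17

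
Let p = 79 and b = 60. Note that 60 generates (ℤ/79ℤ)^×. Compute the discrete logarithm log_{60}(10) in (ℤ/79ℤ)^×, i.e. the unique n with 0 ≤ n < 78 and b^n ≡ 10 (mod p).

24

Baby-step giant-step with m = ceil(sqrt(78)) = 9.
Baby table (60^j mod 79 for j=0..8):
  0:1  1:60  2:45  3:14  4:50  5:77  6:38  7:68
  8:51
Giant step factor: 60^(-9) ≡ 15 (mod 79).
Scan 10·15^i mod 79 for i = 0, 1, …:
  i=0: 10   i=1: 71   i=2: 38
Match at i=2, j=6: n = 2·9 + 6 = 24.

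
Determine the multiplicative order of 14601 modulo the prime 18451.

18450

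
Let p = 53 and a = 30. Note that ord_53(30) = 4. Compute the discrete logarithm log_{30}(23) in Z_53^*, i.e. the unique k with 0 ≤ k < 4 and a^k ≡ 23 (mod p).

3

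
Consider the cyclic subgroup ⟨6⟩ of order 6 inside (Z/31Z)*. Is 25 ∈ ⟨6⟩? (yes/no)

⟨6⟩ has order 6; its elements mod 31 are {1, 5, 6, 25, 26, 30}.
25 is in this set.

yes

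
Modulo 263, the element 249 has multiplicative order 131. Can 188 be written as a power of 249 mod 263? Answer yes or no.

no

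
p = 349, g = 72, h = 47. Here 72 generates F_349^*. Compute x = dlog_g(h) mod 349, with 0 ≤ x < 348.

Baby-step giant-step with m = ceil(sqrt(348)) = 19.
Baby table (72^j mod 349 for j=0..18):
  0:1  1:72  2:298  3:167  4:158  5:208  6:318  7:211
  8:185  9:58  10:337  11:183  12:263  13:90  14:198  15:296
  16:23  17:260  18:223
Giant step factor: 72^(-19) ≡ 175 (mod 349).
Scan 47·175^i mod 349 for i = 0, 1, …:
  i=0: 47   i=1: 198
Match at i=1, j=14: x = 1·19 + 14 = 33.

33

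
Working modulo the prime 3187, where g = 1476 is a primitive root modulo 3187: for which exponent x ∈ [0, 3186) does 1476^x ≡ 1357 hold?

1040

Baby-step giant-step with m = ceil(sqrt(3186)) = 57.
Baby table (1476^j mod 3187 for j=0..56):
  0:1  1:1476  2:1855  3:347  4:2252  5:3098  6:2490  7:629
  8:987  9:353  10:1547  11:1480  12:1385  13:1393  14:453  15:2545
  16:2134  17:1028  18:316  19:1114  20:2959  21:1294  22:931  23:559
  24:2838  25:1170  26:2753  27:3  28:1241  29:2378  30:1041  31:382
  32:2920  33:1096  34:1887  35:2961  36:1059  37:1454  38:1253  39:968
  40:992  41:1359  42:1261  43:28  44:3084  45:948  46:155  47:2503
  48:695  49:2793  50:1677  51:2140  52:323  53:1885  54:9  55:536
  56:760
Giant step factor: 1476^(-57) ≡ 2938 (mod 3187).
Scan 1357·2938^i mod 3187 for i = 0, 1, …:
  i=0: 1357   i=1: 3116   i=2: 1744   i=3: 2363
  i=4: 1208   i=5: 1973   i=6: 2708   i=7: 1352
  i=8: 1174   i=9: 878     …   i=17: 2878
  i=18: 453
Match at i=18, j=14: x = 18·57 + 14 = 1040.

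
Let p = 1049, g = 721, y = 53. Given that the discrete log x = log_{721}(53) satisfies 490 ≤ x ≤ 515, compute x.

496

Compute 721^490 mod 1049 = 704, then multiply by 721 repeatedly:
  721^490=704  721^491=917  721^492=287  721^493=274  721^494=342
  721^495=67  721^496=53
Found 53 at exponent 496.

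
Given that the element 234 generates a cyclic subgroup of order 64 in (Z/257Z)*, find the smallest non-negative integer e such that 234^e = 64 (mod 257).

Baby-step giant-step with m = ceil(sqrt(64)) = 8.
Baby table (234^j mod 257 for j=0..7):
  0:1  1:234  2:15  3:169  4:225  5:222  6:34  7:246
Giant step factor: 234^(-8) ≡ 64 (mod 257).
Scan 64·64^i mod 257 for i = 0, 1, …:
  i=0: 64   i=1: 241   i=2: 4   i=3: 256
  i=4: 193   i=5: 16   i=6: 253   i=7: 1
Match at i=7, j=0: e = 7·8 + 0 = 56.

56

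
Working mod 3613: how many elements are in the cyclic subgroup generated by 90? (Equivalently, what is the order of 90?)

The order of 90 must divide p − 1 = 3612 = 2^2 · 3 · 7 · 43.
Divisors: 1, 2, 3, 4, 6, 7, 12, 14, 21, 28, 42, 43, 84, 86, 129, 172, 258, 301, 516, 602, 903, 1204, 1806, 3612.
Check each in increasing order: 90^1 ≡ 90;  90^2 ≡ 874;  90^3 ≡ 2787;  90^4 ≡ 1533;  90^6 ≡ 3032;  90^7 ≡ 1905;  90^12 ≡ 1552;  90^14 ≡ 1573;  90^21 ≡ 1388;  90^28 ≡ 3037;  90^42 ≡ 815;  90^43 ≡ 1090;  90^84 ≡ 3046;  90^86 ≡ 3036;  90^129 ≡ 3345;  90^172 ≡ 533;  90^258 ≡ 3177;  90^301 ≡ 1676;  90^516 ≡ 2220;  90^602 ≡ 1675;  90^903 ≡ 3612;  90^1204 ≡ 1937;  90^1806 ≡ 1.
Smallest exponent giving 1 is 1806.

1806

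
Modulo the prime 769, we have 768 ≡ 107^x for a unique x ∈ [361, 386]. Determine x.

384

Compute 107^361 mod 769 = 539, then multiply by 107 repeatedly:
  107^361=539  107^362=767  107^363=555  107^364=172  107^365=717
  107^366=588  107^367=627  107^368=186  107^369=677  107^370=153
  107^371=222  107^372=684  107^373=133  107^374=389  107^375=97
  107^376=382  107^377=117  107^378=215  107^379=704  107^380=735
  107^381=207  107^382=617  107^383=654  107^384=768
Found 768 at exponent 384.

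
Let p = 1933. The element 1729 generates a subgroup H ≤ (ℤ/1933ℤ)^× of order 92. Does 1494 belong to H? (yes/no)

1494 ∈ ⟨1729⟩ iff 1494^92 ≡ 1 (mod 1933), since |⟨1729⟩| = 92.
1494^92 mod 1933 = 100.
Since 100 ≠ 1, 1494 does not lie in the subgroup.

no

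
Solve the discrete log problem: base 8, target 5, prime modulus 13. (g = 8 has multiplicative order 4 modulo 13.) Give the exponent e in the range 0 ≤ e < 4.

3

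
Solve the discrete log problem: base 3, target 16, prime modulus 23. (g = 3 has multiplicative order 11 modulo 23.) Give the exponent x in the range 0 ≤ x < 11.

6

Successive powers of 3 modulo 23:
  3^0=1  3^1=3  3^2=9  3^3=4  3^4=12  3^5=13
  3^6=16
So 3^6 ≡ 16 (mod 23), giving x = 6.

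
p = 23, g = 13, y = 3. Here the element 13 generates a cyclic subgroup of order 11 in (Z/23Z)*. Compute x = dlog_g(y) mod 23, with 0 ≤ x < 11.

9

Successive powers of 13 modulo 23:
  13^0=1  13^1=13  13^2=8  13^3=12  13^4=18  13^5=4
  13^6=6  13^7=9  13^8=2  13^9=3
So 13^9 ≡ 3 (mod 23), giving x = 9.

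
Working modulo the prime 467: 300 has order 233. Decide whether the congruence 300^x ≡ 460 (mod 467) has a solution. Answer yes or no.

460 ∈ ⟨300⟩ iff 460^233 ≡ 1 (mod 467), since |⟨300⟩| = 233.
460^233 mod 467 = 466.
Since 466 ≠ 1, 460 does not lie in the subgroup.

no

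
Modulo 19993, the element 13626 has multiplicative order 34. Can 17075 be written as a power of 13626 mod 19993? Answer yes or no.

no

17075 ∈ ⟨13626⟩ iff 17075^34 ≡ 1 (mod 19993), since |⟨13626⟩| = 34.
17075^34 mod 19993 = 10929.
Since 10929 ≠ 1, 17075 does not lie in the subgroup.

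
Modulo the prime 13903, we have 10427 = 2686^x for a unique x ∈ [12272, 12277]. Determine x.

12277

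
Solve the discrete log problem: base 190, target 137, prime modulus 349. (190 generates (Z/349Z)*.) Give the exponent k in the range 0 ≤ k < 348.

277

Baby-step giant-step with m = ceil(sqrt(348)) = 19.
Baby table (190^j mod 349 for j=0..18):
  0:1  1:190  2:153  3:103  4:26  5:54  6:139  7:235
  8:327  9:8  10:124  11:177  12:126  13:208  14:83  15:65
  16:135  17:173  18:64
Giant step factor: 190^(-19) ≡ 184 (mod 349).
Scan 137·184^i mod 349 for i = 0, 1, …:
  i=0: 137   i=1: 80   i=2: 62   i=3: 240
  i=4: 186   i=5: 22   i=6: 209   i=7: 66
  i=8: 278   i=9: 198     …   i=13: 37
  i=14: 177
Match at i=14, j=11: k = 14·19 + 11 = 277.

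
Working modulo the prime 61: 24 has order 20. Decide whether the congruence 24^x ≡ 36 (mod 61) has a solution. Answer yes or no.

no

⟨24⟩ has order 20; its elements mod 61 are {1, 3, 8, 9, 11, 20, 23, 24, 27, 28, 33, 34, 37, 38, 41, 50, 52, 53, 58, 60}.
36 is not in this set.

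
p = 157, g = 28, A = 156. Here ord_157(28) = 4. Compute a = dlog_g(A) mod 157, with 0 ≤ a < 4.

2

Successive powers of 28 modulo 157:
  28^0=1  28^1=28  28^2=156
So 28^2 ≡ 156 (mod 157), giving a = 2.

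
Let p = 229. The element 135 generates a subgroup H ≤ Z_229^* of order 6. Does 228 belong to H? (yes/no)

⟨135⟩ has order 6; its elements mod 229 are {1, 94, 95, 134, 135, 228}.
228 is in this set.

yes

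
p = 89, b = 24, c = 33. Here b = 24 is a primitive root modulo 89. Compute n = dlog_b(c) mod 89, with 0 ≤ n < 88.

61

Baby-step giant-step with m = ceil(sqrt(88)) = 10.
Baby table (24^j mod 89 for j=0..9):
  0:1  1:24  2:42  3:29  4:73  5:61  6:40  7:70
  8:78  9:3
Giant step factor: 24^(-10) ≡ 68 (mod 89).
Scan 33·68^i mod 89 for i = 0, 1, …:
  i=0: 33   i=1: 19   i=2: 46   i=3: 13
  i=4: 83   i=5: 37   i=6: 24
Match at i=6, j=1: n = 6·10 + 1 = 61.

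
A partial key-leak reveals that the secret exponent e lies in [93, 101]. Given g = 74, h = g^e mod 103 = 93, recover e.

96

Compute 74^93 mod 103 = 37, then multiply by 74 repeatedly:
  74^93=37  74^94=60  74^95=11  74^96=93
Found 93 at exponent 96.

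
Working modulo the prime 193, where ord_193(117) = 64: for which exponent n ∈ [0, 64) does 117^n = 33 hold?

Baby-step giant-step with m = ceil(sqrt(64)) = 8.
Baby table (117^j mod 193 for j=0..7):
  0:1  1:117  2:179  3:99  4:3  5:158  6:151  7:104
Giant step factor: 117^(-8) ≡ 43 (mod 193).
Scan 33·43^i mod 193 for i = 0, 1, …:
  i=0: 33   i=1: 68   i=2: 29   i=3: 89
  i=4: 160   i=5: 125   i=6: 164   i=7: 104
Match at i=7, j=7: n = 7·8 + 7 = 63.

63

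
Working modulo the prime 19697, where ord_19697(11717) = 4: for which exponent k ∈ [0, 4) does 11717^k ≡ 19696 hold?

2

Successive powers of 11717 modulo 19697:
  11717^0=1  11717^1=11717  11717^2=19696
So 11717^2 ≡ 19696 (mod 19697), giving k = 2.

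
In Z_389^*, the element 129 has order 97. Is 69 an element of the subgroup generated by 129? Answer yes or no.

yes

69 ∈ ⟨129⟩ iff 69^97 ≡ 1 (mod 389), since |⟨129⟩| = 97.
69^97 mod 389 = 1.
Since 1 = 1, 69 lies in the subgroup.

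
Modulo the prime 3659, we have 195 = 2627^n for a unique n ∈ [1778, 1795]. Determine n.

1783

Compute 2627^1778 mod 3659 = 2745, then multiply by 2627 repeatedly:
  2627^1778=2745  2627^1779=2885  2627^1780=1106  2627^1781=216  2627^1782=287
  2627^1783=195
Found 195 at exponent 1783.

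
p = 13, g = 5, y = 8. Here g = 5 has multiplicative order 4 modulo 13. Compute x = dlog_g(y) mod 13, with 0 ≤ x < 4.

3

Successive powers of 5 modulo 13:
  5^0=1  5^1=5  5^2=12  5^3=8
So 5^3 ≡ 8 (mod 13), giving x = 3.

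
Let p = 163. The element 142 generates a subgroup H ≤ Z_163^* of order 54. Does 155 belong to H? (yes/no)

yes

155 ∈ ⟨142⟩ iff 155^54 ≡ 1 (mod 163), since |⟨142⟩| = 54.
155^54 mod 163 = 1.
Since 1 = 1, 155 lies in the subgroup.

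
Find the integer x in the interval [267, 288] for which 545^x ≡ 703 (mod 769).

287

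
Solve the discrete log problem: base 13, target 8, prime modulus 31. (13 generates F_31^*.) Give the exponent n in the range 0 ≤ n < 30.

Successive powers of 13 modulo 31:
  13^0=1  13^1=13  13^2=14  13^3=27  13^4=10  13^5=6
  13^6=16  13^7=22  13^8=7  13^9=29  13^10=5  13^11=3
  13^12=8
So 13^12 ≡ 8 (mod 31), giving n = 12.

12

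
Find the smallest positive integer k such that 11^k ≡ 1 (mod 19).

3

The order of 11 must divide p − 1 = 18 = 2 · 3^2.
Divisors: 1, 2, 3, 6, 9, 18.
Check each in increasing order: 11^1 ≡ 11;  11^2 ≡ 7;  11^3 ≡ 1.
Smallest exponent giving 1 is 3.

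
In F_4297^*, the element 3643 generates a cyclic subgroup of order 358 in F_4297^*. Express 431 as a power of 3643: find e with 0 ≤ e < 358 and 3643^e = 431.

177

Baby-step giant-step with m = ceil(sqrt(358)) = 19.
Baby table (3643^j mod 4297 for j=0..18):
  0:1  1:3643  2:2313  3:4139  4:204  5:4088  6:3479  7:2144
  8:2943  9:334  10:711  11:3379  12:3089  13:3681  14:3243  15:1796
  16:2794  17:3246  18:4131
Giant step factor: 3643^(-19) ≡ 1460 (mod 4297).
Scan 431·1460^i mod 4297 for i = 0, 1, …:
  i=0: 431   i=1: 1898   i=2: 3812   i=3: 905
  i=4: 2121   i=5: 2820   i=6: 674   i=7: 27
  i=8: 747   i=9: 3479
Match at i=9, j=6: e = 9·19 + 6 = 177.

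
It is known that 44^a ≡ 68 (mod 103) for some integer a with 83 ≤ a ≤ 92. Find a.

88

Compute 44^83 mod 103 = 12, then multiply by 44 repeatedly:
  44^83=12  44^84=13  44^85=57  44^86=36  44^87=39
  44^88=68
Found 68 at exponent 88.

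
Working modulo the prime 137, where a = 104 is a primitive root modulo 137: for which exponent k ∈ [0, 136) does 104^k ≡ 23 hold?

27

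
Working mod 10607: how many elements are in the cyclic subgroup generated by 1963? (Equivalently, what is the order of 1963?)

10606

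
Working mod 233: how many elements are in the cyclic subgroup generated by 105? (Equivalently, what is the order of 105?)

The order of 105 must divide p − 1 = 232 = 2^3 · 29.
Divisors: 1, 2, 4, 8, 29, 58, 116, 232.
Check each in increasing order: 105^1 ≡ 105;  105^2 ≡ 74;  105^4 ≡ 117;  105^8 ≡ 175;  105^29 ≡ 232;  105^58 ≡ 1.
Smallest exponent giving 1 is 58.

58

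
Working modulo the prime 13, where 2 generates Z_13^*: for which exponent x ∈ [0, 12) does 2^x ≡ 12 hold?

6

Successive powers of 2 modulo 13:
  2^0=1  2^1=2  2^2=4  2^3=8  2^4=3  2^5=6
  2^6=12
So 2^6 ≡ 12 (mod 13), giving x = 6.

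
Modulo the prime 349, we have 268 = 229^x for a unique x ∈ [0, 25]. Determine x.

Compute 229^0 mod 349 = 1, then multiply by 229 repeatedly:
  229^0=1  229^1=229  229^2=91  229^3=248  229^4=254
  229^5=232  229^6=80  229^7=172  229^8=300  229^9=296
  229^10=78  229^11=63  229^12=118  229^13=149  229^14=268
Found 268 at exponent 14.

14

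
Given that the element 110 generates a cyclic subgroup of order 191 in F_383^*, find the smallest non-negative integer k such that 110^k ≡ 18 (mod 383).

117

Baby-step giant-step with m = ceil(sqrt(191)) = 14.
Baby table (110^j mod 383 for j=0..13):
  0:1  1:110  2:227  3:75  4:207  5:173  6:263  7:205
  8:336  9:192  10:55  11:305  12:229  13:295
Giant step factor: 110^(-14) ≡ 62 (mod 383).
Scan 18·62^i mod 383 for i = 0, 1, …:
  i=0: 18   i=1: 350   i=2: 252   i=3: 304
  i=4: 81   i=5: 43   i=6: 368   i=7: 219
  i=8: 173
Match at i=8, j=5: k = 8·14 + 5 = 117.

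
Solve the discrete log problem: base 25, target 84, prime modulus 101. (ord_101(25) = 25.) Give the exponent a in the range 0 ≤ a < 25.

10

Successive powers of 25 modulo 101:
  25^0=1  25^1=25  25^2=19  25^3=71  25^4=58  25^5=36
  25^6=92  25^7=78  25^8=31  25^9=68  25^10=84
So 25^10 ≡ 84 (mod 101), giving a = 10.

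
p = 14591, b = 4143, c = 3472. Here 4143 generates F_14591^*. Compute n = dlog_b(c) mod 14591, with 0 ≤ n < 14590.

Baby-step giant-step with m = ceil(sqrt(14590)) = 121.
Baby table (4143^j mod 14591 for j=0..120):
  0:1  1:4143  2:5433  3:9597  4:14487  5:6858  6:4017  7:8691
  8:10816  9:1727  10:5371  11:778  12:13234  13:10075  14:10465  15:6634
  16:9809  17:2752  18:5965  19:10432  20:1234  21:5612  22:7053  23:9397
  24:2983  25:14583  26:10629  27:309  28:10770  29:832  30:3500  31:11637
  32:3427  33:1018  34:775  35:805  36:8367  37:10856  38:6946  39:3826
  40:5292  41:9074  42:7166  43:10644  44:4090  45:4719  46:13468  47:1940
  48:12370  49:5318  50:64  51:2514  52:12119  53:1386  54:7935  55:1182
  56:9041  57:1766  58:6447  59:8391  60:8151  61:6019  62:698  63:2796
  64:13165  65:1437  66:363  67:1036  68:2394  69:11053  70:6021  71:8984
  72:13662  73:3177  74:1229  75:14079  76:9070  77:5185  78:3503  79:9475
  80:5135  81:627  82:463  83:6788  84:5827  85:7747  86:10212  87:9007
  88:6814  89:11408  90:3095  91:11687  92:6303  93:10030  94:13713  95:10196
  96:1083  97:7432  98:3766  99:4759  100:4096  101:395  102:2293  103:1158
  104:11746  105:2693  106:9575  107:10887  108:4060  109:11748  110:10979  111:5850
  112:899  113:3852  114:10873  115:4422  116:8641  117:7940  118:7306  119:7024
  120:5978
Giant step factor: 4143^(-121) ≡ 4606 (mod 14591).
Scan 3472·4606^i mod 14591 for i = 0, 1, …:
  i=0: 3472   i=1: 296   i=2: 6413   i=3: 6094
  i=4: 10471   i=5: 6171   i=6: 358   i=7: 165
  i=8: 1258   i=9: 1721     …   i=37: 6626
  i=38: 9575
Match at i=38, j=106: n = 38·121 + 106 = 4704.

4704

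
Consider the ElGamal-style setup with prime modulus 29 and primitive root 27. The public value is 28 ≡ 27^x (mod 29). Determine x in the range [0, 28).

Successive powers of 27 modulo 29:
  27^0=1  27^1=27  27^2=4  27^3=21  27^4=16  27^5=26
  27^6=6  27^7=17  27^8=24  27^9=10  27^10=9  27^11=11
  27^12=7  27^13=15  27^14=28
So 27^14 ≡ 28 (mod 29), giving x = 14.

14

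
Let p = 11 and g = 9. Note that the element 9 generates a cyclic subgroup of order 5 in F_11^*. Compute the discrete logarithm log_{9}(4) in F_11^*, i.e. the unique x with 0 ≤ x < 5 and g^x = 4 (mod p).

Successive powers of 9 modulo 11:
  9^0=1  9^1=9  9^2=4
So 9^2 ≡ 4 (mod 11), giving x = 2.

2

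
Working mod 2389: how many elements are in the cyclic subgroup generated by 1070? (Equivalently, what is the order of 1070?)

796

The order of 1070 must divide p − 1 = 2388 = 2^2 · 3 · 199.
Divisors: 1, 2, 3, 4, 6, 12, 199, 398, 597, 796, 1194, 2388.
Check each in increasing order: 1070^1 ≡ 1070;  1070^2 ≡ 569;  1070^3 ≡ 2024;  1070^4 ≡ 1246;  1070^6 ≡ 1830;  1070^12 ≡ 1911;  1070^199 ≡ 285;  1070^398 ≡ 2388;  1070^597 ≡ 2104;  1070^796 ≡ 1.
Smallest exponent giving 1 is 796.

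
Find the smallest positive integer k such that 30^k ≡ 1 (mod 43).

The order of 30 must divide p − 1 = 42 = 2 · 3 · 7.
Divisors: 1, 2, 3, 6, 7, 14, 21, 42.
Check each in increasing order: 30^1 ≡ 30;  30^2 ≡ 40;  30^3 ≡ 39;  30^6 ≡ 16;  30^7 ≡ 7;  30^14 ≡ 6;  30^21 ≡ 42;  30^42 ≡ 1.
Smallest exponent giving 1 is 42.

42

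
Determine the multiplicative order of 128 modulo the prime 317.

316

The order of 128 must divide p − 1 = 316 = 2^2 · 79.
Divisors: 1, 2, 4, 79, 158, 316.
Check each in increasing order: 128^1 ≡ 128;  128^2 ≡ 217;  128^4 ≡ 173;  128^79 ≡ 114;  128^158 ≡ 316;  128^316 ≡ 1.
Smallest exponent giving 1 is 316.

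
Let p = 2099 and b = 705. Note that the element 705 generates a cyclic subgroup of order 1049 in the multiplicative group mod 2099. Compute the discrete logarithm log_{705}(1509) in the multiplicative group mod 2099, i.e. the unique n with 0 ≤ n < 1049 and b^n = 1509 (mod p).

16

Successive powers of 705 modulo 2099:
  705^0=1  705^1=705  705^2=1661  705^3=1862  705^4=835  705^5=955
  705^6=1595  705^7=1510  705^8=357  705^9=1904  705^10=1059  705^11=1450
  705^12=37  705^13=897  705^14=586  705^15=1726  705^16=1509
So 705^16 ≡ 1509 (mod 2099), giving n = 16.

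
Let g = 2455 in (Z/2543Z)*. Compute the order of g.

The order of 2455 must divide p − 1 = 2542 = 2 · 31 · 41.
Divisors: 1, 2, 31, 41, 62, 82, 1271, 2542.
Check each in increasing order: 2455^1 ≡ 2455;  2455^2 ≡ 115;  2455^31 ≡ 2471;  2455^41 ≡ 555;  2455^62 ≡ 98;  2455^82 ≡ 322;  2455^1271 ≡ 2542;  2455^2542 ≡ 1.
Smallest exponent giving 1 is 2542.

2542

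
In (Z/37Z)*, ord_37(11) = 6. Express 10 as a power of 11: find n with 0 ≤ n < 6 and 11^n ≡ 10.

2

Successive powers of 11 modulo 37:
  11^0=1  11^1=11  11^2=10
So 11^2 ≡ 10 (mod 37), giving n = 2.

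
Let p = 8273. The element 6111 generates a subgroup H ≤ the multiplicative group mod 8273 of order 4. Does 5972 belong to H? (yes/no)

⟨6111⟩ has order 4; its elements mod 8273 are {1, 2162, 6111, 8272}.
5972 is not in this set.

no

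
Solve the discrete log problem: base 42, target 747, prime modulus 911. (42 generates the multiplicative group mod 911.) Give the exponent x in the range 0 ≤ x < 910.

77

Baby-step giant-step with m = ceil(sqrt(910)) = 31.
Baby table (42^j mod 911 for j=0..30):
  0:1  1:42  2:853  3:297  4:631  5:83  6:753  7:652
  8:54  9:446  10:512  11:551  12:367  13:838  14:578  15:590
  16:183  17:398  18:318  19:602  20:687  21:613  22:238  23:886
  24:772  25:539  26:774  27:623  28:658  29:306  30:98
Giant step factor: 42^(-31) ≡ 635 (mod 911).
Scan 747·635^i mod 911 for i = 0, 1, …:
  i=0: 747   i=1: 625   i=2: 590
Match at i=2, j=15: x = 2·31 + 15 = 77.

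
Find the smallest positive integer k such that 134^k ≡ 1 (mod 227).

113

The order of 134 must divide p − 1 = 226 = 2 · 113.
Divisors: 1, 2, 113, 226.
Check each in increasing order: 134^1 ≡ 134;  134^2 ≡ 23;  134^113 ≡ 1.
Smallest exponent giving 1 is 113.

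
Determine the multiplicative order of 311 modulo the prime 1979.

The order of 311 must divide p − 1 = 1978 = 2 · 23 · 43.
Divisors: 1, 2, 23, 43, 46, 86, 989, 1978.
Check each in increasing order: 311^1 ≡ 311;  311^2 ≡ 1729;  311^23 ≡ 1660;  311^43 ≡ 242;  311^46 ≡ 832;  311^86 ≡ 1173;  311^989 ≡ 1978;  311^1978 ≡ 1.
Smallest exponent giving 1 is 1978.

1978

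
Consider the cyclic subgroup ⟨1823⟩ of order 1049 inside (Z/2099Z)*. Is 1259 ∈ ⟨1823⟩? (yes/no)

1259 ∈ ⟨1823⟩ iff 1259^1049 ≡ 1 (mod 2099), since |⟨1823⟩| = 1049.
1259^1049 mod 2099 = 1.
Since 1 = 1, 1259 lies in the subgroup.

yes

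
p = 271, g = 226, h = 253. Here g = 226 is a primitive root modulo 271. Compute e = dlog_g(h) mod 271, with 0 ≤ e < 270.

Successive powers of 226 modulo 271:
  226^0=1  226^1=226  226^2=128  226^3=202  226^4=124  226^5=111
  226^6=154  226^7=116  226^8=200  226^9=214  226^10=126  226^11=21
  226^12=139  226^13=249  226^14=177  226^15=165  226^16=163  226^17=253
So 226^17 ≡ 253 (mod 271), giving e = 17.

17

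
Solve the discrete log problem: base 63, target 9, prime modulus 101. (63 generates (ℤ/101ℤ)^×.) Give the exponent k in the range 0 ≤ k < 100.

Baby-step giant-step with m = ceil(sqrt(100)) = 10.
Baby table (63^j mod 101 for j=0..9):
  0:1  1:63  2:30  3:72  4:92  5:39  6:33  7:59
  8:81  9:53
Giant step factor: 63^(-10) ≡ 17 (mod 101).
Scan 9·17^i mod 101 for i = 0, 1, …:
  i=0: 9   i=1: 52   i=2: 76   i=3: 80
  i=4: 47   i=5: 92
Match at i=5, j=4: k = 5·10 + 4 = 54.

54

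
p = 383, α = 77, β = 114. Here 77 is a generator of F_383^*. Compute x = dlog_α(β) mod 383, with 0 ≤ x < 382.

Baby-step giant-step with m = ceil(sqrt(382)) = 20.
Baby table (77^j mod 383 for j=0..19):
  0:1  1:77  2:184  3:380  4:152  5:214  6:9  7:310
  8:124  9:356  10:219  11:11  12:81  13:109  14:350  15:140
  16:56  17:99  18:346  19:215
Giant step factor: 77^(-20) ≡ 49 (mod 383).
Scan 114·49^i mod 383 for i = 0, 1, …:
  i=0: 114   i=1: 224   i=2: 252   i=3: 92
  i=4: 295   i=5: 284   i=6: 128   i=7: 144
  i=8: 162   i=9: 278     …   i=14: 323
  i=15: 124
Match at i=15, j=8: x = 15·20 + 8 = 308.

308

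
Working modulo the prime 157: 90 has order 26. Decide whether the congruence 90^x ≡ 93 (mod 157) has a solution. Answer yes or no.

93 ∈ ⟨90⟩ iff 93^26 ≡ 1 (mod 157), since |⟨90⟩| = 26.
93^26 mod 157 = 1.
Since 1 = 1, 93 lies in the subgroup.

yes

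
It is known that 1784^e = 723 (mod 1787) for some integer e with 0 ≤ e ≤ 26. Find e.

Compute 1784^0 mod 1787 = 1, then multiply by 1784 repeatedly:
  1784^0=1  1784^1=1784  1784^2=9  1784^3=1760  1784^4=81
  1784^5=1544  1784^6=729  1784^7=1387  1784^8=1200  1784^9=1761
  1784^10=78  1784^11=1553  1784^12=702  1784^13=1468  1784^14=957
  1784^15=703  1784^16=1465  1784^17=966  1784^18=676  1784^19=1546
  1784^20=723
Found 723 at exponent 20.

20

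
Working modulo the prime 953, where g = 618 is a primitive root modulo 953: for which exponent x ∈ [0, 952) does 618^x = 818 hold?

Baby-step giant-step with m = ceil(sqrt(952)) = 31.
Baby table (618^j mod 953 for j=0..30):
  0:1  1:618  2:724  3:475  4:26  5:820  6:717  7:914
  8:676  9:354  10:535  11:892  12:422  13:627  14:568  15:320
  16:489  17:101  18:473  19:696  20:325  21:720  22:862  23:942
  24:826  25:613  26:493  27:667  28:510  29:690  30:429
Giant step factor: 618^(-31) ≡ 806 (mod 953).
Scan 818·806^i mod 953 for i = 0, 1, …:
  i=0: 818   i=1: 785   i=2: 871   i=3: 618
Match at i=3, j=1: x = 3·31 + 1 = 94.

94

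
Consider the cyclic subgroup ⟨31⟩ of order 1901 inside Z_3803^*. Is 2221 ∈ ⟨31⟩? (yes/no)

2221 ∈ ⟨31⟩ iff 2221^1901 ≡ 1 (mod 3803), since |⟨31⟩| = 1901.
2221^1901 mod 3803 = 1.
Since 1 = 1, 2221 lies in the subgroup.

yes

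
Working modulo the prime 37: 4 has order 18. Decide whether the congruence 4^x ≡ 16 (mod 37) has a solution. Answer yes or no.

yes

⟨4⟩ has order 18; its elements mod 37 are {1, 3, 4, 7, 9, 10, 11, 12, 16, 21, 25, 26, 27, 28, 30, 33, 34, 36}.
16 is in this set.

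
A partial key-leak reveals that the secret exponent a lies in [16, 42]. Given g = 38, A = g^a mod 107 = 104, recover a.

Compute 38^16 mod 107 = 79, then multiply by 38 repeatedly:
  38^16=79  38^17=6  38^18=14  38^19=104
Found 104 at exponent 19.

19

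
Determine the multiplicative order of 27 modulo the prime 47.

23

The order of 27 must divide p − 1 = 46 = 2 · 23.
Divisors: 1, 2, 23, 46.
Check each in increasing order: 27^1 ≡ 27;  27^2 ≡ 24;  27^23 ≡ 1.
Smallest exponent giving 1 is 23.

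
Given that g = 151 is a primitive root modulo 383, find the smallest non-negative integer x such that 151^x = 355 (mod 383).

155

Baby-step giant-step with m = ceil(sqrt(382)) = 20.
Baby table (151^j mod 383 for j=0..19):
  0:1  1:151  2:204  3:164  4:252  5:135  6:86  7:347
  8:309  9:316  10:224  11:120  12:119  13:351  14:147  15:366
  16:114  17:362  18:276  19:312
Giant step factor: 151^(-20) ≡ 128 (mod 383).
Scan 355·128^i mod 383 for i = 0, 1, …:
  i=0: 355   i=1: 246   i=2: 82   i=3: 155
  i=4: 307   i=5: 230   i=6: 332   i=7: 366
Match at i=7, j=15: x = 7·20 + 15 = 155.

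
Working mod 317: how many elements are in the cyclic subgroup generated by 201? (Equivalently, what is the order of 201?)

316

The order of 201 must divide p − 1 = 316 = 2^2 · 79.
Divisors: 1, 2, 4, 79, 158, 316.
Check each in increasing order: 201^1 ≡ 201;  201^2 ≡ 142;  201^4 ≡ 193;  201^79 ≡ 203;  201^158 ≡ 316;  201^316 ≡ 1.
Smallest exponent giving 1 is 316.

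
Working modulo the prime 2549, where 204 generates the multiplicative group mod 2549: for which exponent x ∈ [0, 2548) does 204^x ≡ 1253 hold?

Baby-step giant-step with m = ceil(sqrt(2548)) = 51.
Baby table (204^j mod 2549 for j=0..50):
  0:1  1:204  2:832  3:1494  4:1445  5:1645  6:1661  7:2376
  8:394  9:1357  10:1536  11:2366  12:903  13:684  14:1890  15:661
  16:2296  17:1917  18:1071  19:1819  20:1471  21:1851  22:352  23:436
  24:2278  25:794  26:1389  27:417  28:951  29:280  30:1042  31:1001
  32:284  33:1858  34:1780  35:1162  36:2540  37:713  38:159  39:1848
  40:2289  41:489  42:345  43:1557  44:1552  45:532  46:1470  47:1647
  48:2069  49:1491  50:833
Giant step factor: 204^(-51) ≡ 1911 (mod 2549).
Scan 1253·1911^i mod 2549 for i = 0, 1, …:
  i=0: 1253   i=1: 972   i=2: 1820   i=3: 1184
  i=4: 1661
Match at i=4, j=6: x = 4·51 + 6 = 210.

210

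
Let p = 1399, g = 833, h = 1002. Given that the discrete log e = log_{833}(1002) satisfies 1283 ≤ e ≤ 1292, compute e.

Compute 833^1283 mod 1399 = 1322, then multiply by 833 repeatedly:
  833^1283=1322  833^1284=213  833^1285=1155  833^1286=1002
Found 1002 at exponent 1286.

1286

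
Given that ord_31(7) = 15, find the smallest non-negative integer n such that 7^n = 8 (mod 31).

9

Successive powers of 7 modulo 31:
  7^0=1  7^1=7  7^2=18  7^3=2  7^4=14  7^5=5
  7^6=4  7^7=28  7^8=10  7^9=8
So 7^9 ≡ 8 (mod 31), giving n = 9.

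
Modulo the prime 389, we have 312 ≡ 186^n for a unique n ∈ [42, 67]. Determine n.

66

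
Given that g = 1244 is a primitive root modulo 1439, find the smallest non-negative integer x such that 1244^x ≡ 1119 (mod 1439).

811

Baby-step giant-step with m = ceil(sqrt(1438)) = 38.
Baby table (1244^j mod 1439 for j=0..37):
  0:1  1:1244  2:611  3:292  4:620  5:1415  6:363  7:1165
  8:187  9:949  10:576  11:1361  12:820  13:1268  14:248  15:566
  16:433  17:466  18:1226  19:1243  20:806  21:1120  22:328  23:795
  24:387  25:802  26:461  27:762  28:1066  29:785  30:898  31:448
  32:419  33:318  34:1306  35:33  36:760  37:17
Giant step factor: 1244^(-38) ≡ 1113 (mod 1439).
Scan 1119·1113^i mod 1439 for i = 0, 1, …:
  i=0: 1119   i=1: 712   i=2: 1006   i=3: 136
  i=4: 273   i=5: 220   i=6: 230   i=7: 1287
  i=8: 626   i=9: 262     …   i=20: 1338
  i=21: 1268
Match at i=21, j=13: x = 21·38 + 13 = 811.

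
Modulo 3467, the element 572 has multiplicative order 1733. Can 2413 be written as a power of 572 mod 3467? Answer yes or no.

2413 ∈ ⟨572⟩ iff 2413^1733 ≡ 1 (mod 3467), since |⟨572⟩| = 1733.
2413^1733 mod 3467 = 1.
Since 1 = 1, 2413 lies in the subgroup.

yes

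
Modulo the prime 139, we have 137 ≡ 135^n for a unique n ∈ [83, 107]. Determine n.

104

Compute 135^83 mod 139 = 93, then multiply by 135 repeatedly:
  135^83=93  135^84=45  135^85=98  135^86=25  135^87=39
  135^88=122  135^89=68  135^90=6  135^91=115  135^92=96
  135^93=33  135^94=7  135^95=111  135^96=112  135^97=108
  135^98=124  135^99=60  135^100=38  135^101=126  135^102=52
  135^103=70  135^104=137
Found 137 at exponent 104.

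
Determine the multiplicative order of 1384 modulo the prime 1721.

860

The order of 1384 must divide p − 1 = 1720 = 2^3 · 5 · 43.
Divisors: 1, 2, 4, 5, 8, 10, 20, 40, 43, 86, 172, 215, 344, 430, 860, 1720.
Check each in increasing order: 1384^1 ≡ 1384;  1384^2 ≡ 1704;  1384^4 ≡ 289;  1384^5 ≡ 704;  1384^8 ≡ 913;  1384^10 ≡ 1689;  1384^20 ≡ 1024;  1384^40 ≡ 487;  1384^43 ≡ 282;  1384^86 ≡ 358;  1384^172 ≡ 810;  1384^215 ≡ 1248;  1384^344 ≡ 399;  1384^430 ≡ 1720;  1384^860 ≡ 1.
Smallest exponent giving 1 is 860.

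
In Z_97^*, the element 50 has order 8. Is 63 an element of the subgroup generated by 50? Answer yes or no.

no

⟨50⟩ has order 8; its elements mod 97 are {1, 22, 33, 47, 50, 64, 75, 96}.
63 is not in this set.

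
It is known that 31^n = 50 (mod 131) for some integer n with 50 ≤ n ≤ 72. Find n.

57

Compute 31^50 mod 131 = 52, then multiply by 31 repeatedly:
  31^50=52  31^51=40  31^52=61  31^53=57  31^54=64
  31^55=19  31^56=65  31^57=50
Found 50 at exponent 57.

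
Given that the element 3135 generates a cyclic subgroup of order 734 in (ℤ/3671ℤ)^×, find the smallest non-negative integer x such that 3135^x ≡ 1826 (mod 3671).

Baby-step giant-step with m = ceil(sqrt(734)) = 28.
Baby table (3135^j mod 3671 for j=0..27):
  0:1  1:3135  2:958  3:452  4:14  5:3509  6:2399  7:2657
  8:196  9:1403  10:547  11:488  12:2744  13:1287  14:316  15:3161
  16:1706  17:3334  18:753  19:202  20:1858  21:2624  22:3200  23:2828
  24:315  25:26  26:748  27:2882
Giant step factor: 3135^(-28) ≡ 765 (mod 3671).
Scan 1826·765^i mod 3671 for i = 0, 1, …:
  i=0: 1826   i=1: 1910   i=2: 92   i=3: 631
  i=4: 1814   i=5: 72   i=6: 15   i=7: 462
  i=8: 1014   i=9: 1129     …   i=20: 423
  i=21: 547
Match at i=21, j=10: x = 21·28 + 10 = 598.

598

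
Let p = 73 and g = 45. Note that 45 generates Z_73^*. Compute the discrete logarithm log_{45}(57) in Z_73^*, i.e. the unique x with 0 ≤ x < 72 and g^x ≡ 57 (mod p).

Baby-step giant-step with m = ceil(sqrt(72)) = 9.
Baby table (45^j mod 73 for j=0..8):
  0:1  1:45  2:54  3:21  4:69  5:39  6:3  7:62
  8:16
Giant step factor: 45^(-9) ≡ 51 (mod 73).
Scan 57·51^i mod 73 for i = 0, 1, …:
  i=0: 57   i=1: 60   i=2: 67   i=3: 59
  i=4: 16
Match at i=4, j=8: x = 4·9 + 8 = 44.

44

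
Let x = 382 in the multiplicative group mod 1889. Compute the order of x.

944

The order of 382 must divide p − 1 = 1888 = 2^5 · 59.
Divisors: 1, 2, 4, 8, 16, 32, 59, 118, 236, 472, 944, 1888.
Check each in increasing order: 382^1 ≡ 382;  382^2 ≡ 471;  382^4 ≡ 828;  382^8 ≡ 1766;  382^16 ≡ 17;  382^32 ≡ 289;  382^59 ≡ 1411;  382^118 ≡ 1804;  382^236 ≡ 1558;  382^472 ≡ 1888;  382^944 ≡ 1.
Smallest exponent giving 1 is 944.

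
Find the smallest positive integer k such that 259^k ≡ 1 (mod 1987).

The order of 259 must divide p − 1 = 1986 = 2 · 3 · 331.
Divisors: 1, 2, 3, 6, 331, 662, 993, 1986.
Check each in increasing order: 259^1 ≡ 259;  259^2 ≡ 1510;  259^3 ≡ 1638;  259^6 ≡ 594;  259^331 ≡ 1.
Smallest exponent giving 1 is 331.

331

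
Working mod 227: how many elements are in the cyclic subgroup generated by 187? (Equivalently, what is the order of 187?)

226

The order of 187 must divide p − 1 = 226 = 2 · 113.
Divisors: 1, 2, 113, 226.
Check each in increasing order: 187^1 ≡ 187;  187^2 ≡ 11;  187^113 ≡ 226;  187^226 ≡ 1.
Smallest exponent giving 1 is 226.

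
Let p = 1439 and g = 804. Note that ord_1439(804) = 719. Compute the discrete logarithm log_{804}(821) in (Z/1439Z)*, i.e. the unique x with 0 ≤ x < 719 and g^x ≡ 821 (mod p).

Baby-step giant-step with m = ceil(sqrt(719)) = 27.
Baby table (804^j mod 1439 for j=0..26):
  0:1  1:804  2:305  3:590  4:929  5:75  6:1301  7:1290
  8:1080  9:603  10:1308  11:1162  12:337  13:416  14:616  15:248
  16:810  17:812  18:981  19:152  20:1332  21:312  22:462  23:186
  24:1327  25:609  26:376
Giant step factor: 804^(-27) ≡ 770 (mod 1439).
Scan 821·770^i mod 1439 for i = 0, 1, …:
  i=0: 821   i=1: 449   i=2: 370   i=3: 1417
  i=4: 328   i=5: 735   i=6: 423   i=7: 496
  i=8: 585   i=9: 43   i=10: 13   i=11: 1376
  i=12: 416
Match at i=12, j=13: x = 12·27 + 13 = 337.

337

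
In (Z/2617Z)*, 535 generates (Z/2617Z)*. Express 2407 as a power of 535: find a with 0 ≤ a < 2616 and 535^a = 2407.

Baby-step giant-step with m = ceil(sqrt(2616)) = 52.
Baby table (535^j mod 2617 for j=0..51):
  0:1  1:535  2:972  3:1854  4:47  5:1592  6:1195  7:777
  8:2209  9:1548  10:1208  11:2498  12:1760  13:2097  14:1819  15:2258
  16:1593  17:1730  18:1749  19:1446  20:1595  21:183  22:1076  23:2537
  24:1689  25:750  26:849  27:1474  28:873  29:1229  30:648  31:1236
  32:1776  33:189  34:1669  35:518  36:2345  37:1032  38:2550  39:793
  40:301  41:1398  42:2085  43:633  44:1062  45:281  46:1166  47:964
  48:191  49:122  50:2462  51:819
Giant step factor: 535^(-52) ≡ 760 (mod 2617).
Scan 2407·760^i mod 2617 for i = 0, 1, …:
  i=0: 2407   i=1: 37   i=2: 1950   i=3: 778
  i=4: 2455   i=5: 2496   i=6: 2252   i=7: 2
  i=8: 1520   i=9: 1103     …   i=13: 2122
  i=14: 648
Match at i=14, j=30: a = 14·52 + 30 = 758.

758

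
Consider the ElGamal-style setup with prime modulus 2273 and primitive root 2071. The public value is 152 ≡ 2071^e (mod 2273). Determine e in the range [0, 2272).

Baby-step giant-step with m = ceil(sqrt(2272)) = 48.
Baby table (2071^j mod 2273 for j=0..47):
  0:1  1:2071  2:2163  3:1763  4:735  5:1548  6:978  7:195
  8:1524  9:1280  10:562  11:126  12:1824  13:2051  14:1657  15:1690
  16:1843  17:486  18:1840  19:1092  20:2170  21:349  22:2238  23:251
  24:1577  25:1939  26:1551  27:372  28:2138  29:2267  30:1212  31:660
  32:787  33:136  34:2077  35:951  36:1103  37:2221  38:1412  39:1174
  40:1517  41:421  42:1332  43:1423  44:1225  45:307  46:1630  47:325
Giant step factor: 2071^(-48) ≡ 647 (mod 2273).
Scan 152·647^i mod 2273 for i = 0, 1, …:
  i=0: 152   i=1: 605   i=2: 479   i=3: 785
  i=4: 1016   i=5: 455   i=6: 1168   i=7: 1060
  i=8: 1647   i=9: 1845     …   i=39: 620
  i=40: 1092
Match at i=40, j=19: e = 40·48 + 19 = 1939.

1939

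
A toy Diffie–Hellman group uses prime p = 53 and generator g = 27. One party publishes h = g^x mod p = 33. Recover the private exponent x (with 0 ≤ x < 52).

Successive powers of 27 modulo 53:
  27^0=1  27^1=27  27^2=40  27^3=20  27^4=10  27^5=5
  27^6=29  27^7=41  27^8=47  27^9=50  27^10=25  27^11=39
  27^12=46  27^13=23  27^14=38  27^15=19  27^16=36  27^17=18
  27^18=9  27^19=31  27^20=42  27^21=21  27^22=37  27^23=45
  27^24=49  27^25=51  27^26=52  27^27=26  27^28=13  27^29=33
So 27^29 ≡ 33 (mod 53), giving x = 29.

29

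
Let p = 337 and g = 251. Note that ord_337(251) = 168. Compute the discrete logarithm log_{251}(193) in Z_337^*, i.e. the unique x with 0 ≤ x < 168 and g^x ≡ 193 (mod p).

146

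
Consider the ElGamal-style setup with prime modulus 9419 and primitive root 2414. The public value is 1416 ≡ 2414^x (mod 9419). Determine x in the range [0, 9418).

3605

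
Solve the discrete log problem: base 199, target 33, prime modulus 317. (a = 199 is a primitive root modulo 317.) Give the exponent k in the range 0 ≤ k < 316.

Baby-step giant-step with m = ceil(sqrt(316)) = 18.
Baby table (199^j mod 317 for j=0..17):
  0:1  1:199  2:293  3:296  4:259  5:187  6:124  7:267
  8:194  9:249  10:99  11:47  12:160  13:140  14:281  15:127
  16:230  17:122
Giant step factor: 199^(-18) ≡ 196 (mod 317).
Scan 33·196^i mod 317 for i = 0, 1, …:
  i=0: 33   i=1: 128   i=2: 45   i=3: 261
  i=4: 119   i=5: 183   i=6: 47
Match at i=6, j=11: k = 6·18 + 11 = 119.

119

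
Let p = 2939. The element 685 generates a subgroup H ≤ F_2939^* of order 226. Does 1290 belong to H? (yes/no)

1290 ∈ ⟨685⟩ iff 1290^226 ≡ 1 (mod 2939), since |⟨685⟩| = 226.
1290^226 mod 2939 = 1.
Since 1 = 1, 1290 lies in the subgroup.

yes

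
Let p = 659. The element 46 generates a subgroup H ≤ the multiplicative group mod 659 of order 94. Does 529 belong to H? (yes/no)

no

529 ∈ ⟨46⟩ iff 529^94 ≡ 1 (mod 659), since |⟨46⟩| = 94.
529^94 mod 659 = 55.
Since 55 ≠ 1, 529 does not lie in the subgroup.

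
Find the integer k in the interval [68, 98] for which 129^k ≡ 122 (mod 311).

91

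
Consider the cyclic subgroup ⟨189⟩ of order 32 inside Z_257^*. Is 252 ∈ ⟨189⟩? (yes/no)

no

252 ∈ ⟨189⟩ iff 252^32 ≡ 1 (mod 257), since |⟨189⟩| = 32.
252^32 mod 257 = 253.
Since 253 ≠ 1, 252 does not lie in the subgroup.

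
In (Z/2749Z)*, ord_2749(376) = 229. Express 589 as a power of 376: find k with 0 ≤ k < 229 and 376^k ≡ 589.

61

Baby-step giant-step with m = ceil(sqrt(229)) = 16.
Baby table (376^j mod 2749 for j=0..15):
  0:1  1:376  2:1177  3:2712  4:2582  5:435  6:1369  7:681
  8:399  9:1578  10:2293  11:1731  12:2092  13:378  14:1929  15:2317
Giant step factor: 376^(-16) ≡ 1038 (mod 2749).
Scan 589·1038^i mod 2749 for i = 0, 1, …:
  i=0: 589   i=1: 1104   i=2: 2368   i=3: 378
Match at i=3, j=13: k = 3·16 + 13 = 61.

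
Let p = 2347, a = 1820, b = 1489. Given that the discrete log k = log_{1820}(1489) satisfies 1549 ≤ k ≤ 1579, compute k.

1575

Compute 1820^1549 mod 2347 = 2040, then multiply by 1820 repeatedly:
  1820^1549=2040  1820^1550=2193  1820^1551=1360  1820^1552=1462  1820^1553=1689
  1820^1554=1757  1820^1555=1126  1820^1556=389  1820^1557=1533  1820^1558=1824
  1820^1559=1022  1820^1560=1216  1820^1561=2246  1820^1562=1593  1820^1563=715
  1820^1564=1062  1820^1565=1259  1820^1566=708  1820^1567=57  1820^1568=472
  1820^1569=38  1820^1570=1097  1820^1571=1590  1820^1572=2296  1820^1573=1060
  1820^1574=2313  1820^1575=1489
Found 1489 at exponent 1575.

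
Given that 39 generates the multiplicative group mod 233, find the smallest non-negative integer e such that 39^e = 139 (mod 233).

129

Baby-step giant-step with m = ceil(sqrt(232)) = 16.
Baby table (39^j mod 233 for j=0..15):
  0:1  1:39  2:123  3:137  4:217  5:75  6:129  7:138
  8:23  9:198  10:33  11:122  12:98  13:94  14:171  15:145
Giant step factor: 39^(-16) ≡ 37 (mod 233).
Scan 139·37^i mod 233 for i = 0, 1, …:
  i=0: 139   i=1: 17   i=2: 163   i=3: 206
  i=4: 166   i=5: 84   i=6: 79   i=7: 127
  i=8: 39
Match at i=8, j=1: e = 8·16 + 1 = 129.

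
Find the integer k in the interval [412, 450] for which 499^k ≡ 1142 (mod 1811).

449

Compute 499^412 mod 1811 = 469, then multiply by 499 repeatedly:
  499^412=469  499^413=412  499^414=945  499^415=695  499^416=904
  499^417=157  499^418=470  499^419=911  499^420=28  499^421=1295
  499^422=1489  499^423=501  499^424=81  499^425=577  499^426=1785
  499^427=1514  499^428=299  499^429=699  499^430=1089  499^431=111
  499^432=1059  499^433=1440  499^434=1404  499^435=1550  499^436=153
  499^437=285  499^438=957  499^439=1250  499^440=766  499^441=113
  499^442=246  499^443=1417  499^444=793  499^445=909  499^446=841
  499^447=1318  499^448=289  499^449=1142
Found 1142 at exponent 449.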